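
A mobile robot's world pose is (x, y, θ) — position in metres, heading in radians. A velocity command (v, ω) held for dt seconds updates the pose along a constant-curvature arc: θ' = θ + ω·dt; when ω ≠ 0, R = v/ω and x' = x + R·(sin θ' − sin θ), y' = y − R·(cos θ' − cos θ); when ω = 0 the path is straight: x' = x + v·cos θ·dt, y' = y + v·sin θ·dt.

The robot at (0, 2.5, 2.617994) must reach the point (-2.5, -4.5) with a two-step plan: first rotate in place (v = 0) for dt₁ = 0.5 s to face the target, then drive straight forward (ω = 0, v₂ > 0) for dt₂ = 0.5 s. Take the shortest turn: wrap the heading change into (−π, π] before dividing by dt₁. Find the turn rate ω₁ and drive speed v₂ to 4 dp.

ω₁ = 3.5027, v₂ = 14.8661

heading to target = atan2(-4.5−2.5, -2.5−0) = -1.9138
Δθ = wrap(-1.9138 − 2.6180) = 1.7514; ω₁ = Δθ/dt₁ = 3.5027
distance = √((-2.5−0)² + (-4.5−2.5)²) = 7.4330; v₂ = distance/dt₂ = 14.8661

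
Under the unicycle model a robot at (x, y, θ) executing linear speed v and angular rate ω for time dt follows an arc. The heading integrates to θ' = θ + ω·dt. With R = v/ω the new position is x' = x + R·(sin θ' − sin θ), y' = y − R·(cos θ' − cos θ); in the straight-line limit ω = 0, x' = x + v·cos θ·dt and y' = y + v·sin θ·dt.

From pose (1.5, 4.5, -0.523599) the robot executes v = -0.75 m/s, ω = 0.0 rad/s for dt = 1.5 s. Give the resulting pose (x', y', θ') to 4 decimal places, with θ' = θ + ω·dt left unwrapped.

(0.5257, 5.0625, -0.5236)

θ' = -0.5236 + 0.0·1.5 = -0.5236
ω = 0 → straight: x' = 1.5 + -0.75·cos(-0.5236)·1.5 = 0.5257
y' = 4.5 + -0.75·sin(-0.5236)·1.5 = 5.0625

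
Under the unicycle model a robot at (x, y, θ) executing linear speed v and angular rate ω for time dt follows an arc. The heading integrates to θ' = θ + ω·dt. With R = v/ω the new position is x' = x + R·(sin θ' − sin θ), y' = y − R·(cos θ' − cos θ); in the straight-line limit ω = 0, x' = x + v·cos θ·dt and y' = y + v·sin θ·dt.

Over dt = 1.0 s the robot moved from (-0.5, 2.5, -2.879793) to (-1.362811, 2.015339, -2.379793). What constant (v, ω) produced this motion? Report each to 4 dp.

v = 1.0000, ω = 0.5000

Δθ = -2.379793 − -2.879793 = 0.500000
ω = Δθ/dt = 0.500000/1.0 = 0.5000
R = Δx/(sin θ' − sin θ) = 2.0000
v = R·ω = 2.0000·0.5000 = 1.0000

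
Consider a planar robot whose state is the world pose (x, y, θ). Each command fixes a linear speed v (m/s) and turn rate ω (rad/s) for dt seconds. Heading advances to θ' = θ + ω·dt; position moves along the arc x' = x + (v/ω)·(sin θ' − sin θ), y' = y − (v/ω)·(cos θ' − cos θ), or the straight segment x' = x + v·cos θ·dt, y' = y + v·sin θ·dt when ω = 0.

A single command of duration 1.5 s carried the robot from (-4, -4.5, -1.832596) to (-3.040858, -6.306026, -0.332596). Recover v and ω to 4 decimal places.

v = 1.5000, ω = 1.0000

Δθ = -0.332596 − -1.832596 = 1.500000
ω = Δθ/dt = 1.500000/1.5 = 1.0000
R = −Δy/(cos θ' − cos θ) = 1.5000
v = R·ω = 1.5000·1.0000 = 1.5000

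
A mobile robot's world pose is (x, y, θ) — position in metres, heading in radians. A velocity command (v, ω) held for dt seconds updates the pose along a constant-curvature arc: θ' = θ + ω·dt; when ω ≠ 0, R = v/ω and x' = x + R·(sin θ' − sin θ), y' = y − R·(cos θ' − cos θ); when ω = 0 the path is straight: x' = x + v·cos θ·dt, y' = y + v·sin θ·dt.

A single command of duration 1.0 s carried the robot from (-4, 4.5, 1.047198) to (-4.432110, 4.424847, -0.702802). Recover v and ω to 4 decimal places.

v = -0.5000, ω = -1.7500

Δθ = -0.702802 − 1.047198 = -1.750000
ω = Δθ/dt = -1.750000/1.0 = -1.7500
R = Δx/(sin θ' − sin θ) = 0.2857
v = R·ω = 0.2857·-1.7500 = -0.5000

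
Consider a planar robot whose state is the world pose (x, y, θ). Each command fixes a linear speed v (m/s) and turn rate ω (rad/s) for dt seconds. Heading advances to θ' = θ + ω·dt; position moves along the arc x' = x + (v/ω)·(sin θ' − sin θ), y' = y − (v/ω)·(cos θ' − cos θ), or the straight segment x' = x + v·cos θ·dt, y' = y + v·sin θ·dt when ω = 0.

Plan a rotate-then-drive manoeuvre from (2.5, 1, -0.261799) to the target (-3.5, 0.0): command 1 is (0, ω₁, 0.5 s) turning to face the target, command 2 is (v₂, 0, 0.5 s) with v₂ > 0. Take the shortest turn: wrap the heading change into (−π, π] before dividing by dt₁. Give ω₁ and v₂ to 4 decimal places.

ω₁ = -5.4293, v₂ = 12.1655

heading to target = atan2(0−1, -3.5−2.5) = -2.9764
Δθ = wrap(-2.9764 − -0.2618) = -2.7146; ω₁ = Δθ/dt₁ = -5.4293
distance = √((-3.5−2.5)² + (0−1)²) = 6.0828; v₂ = distance/dt₂ = 12.1655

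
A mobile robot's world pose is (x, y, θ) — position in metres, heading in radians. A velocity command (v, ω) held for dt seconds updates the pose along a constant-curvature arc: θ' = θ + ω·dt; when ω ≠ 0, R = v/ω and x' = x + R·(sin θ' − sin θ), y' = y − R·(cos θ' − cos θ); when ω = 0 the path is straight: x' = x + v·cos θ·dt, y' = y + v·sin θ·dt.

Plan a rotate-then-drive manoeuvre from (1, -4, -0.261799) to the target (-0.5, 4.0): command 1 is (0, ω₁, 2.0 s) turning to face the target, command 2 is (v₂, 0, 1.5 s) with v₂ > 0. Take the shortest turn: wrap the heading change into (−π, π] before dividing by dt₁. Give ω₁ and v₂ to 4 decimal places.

ω₁ = 1.0090, v₂ = 5.4263

heading to target = atan2(4−-4, -0.5−1) = 1.7561
Δθ = wrap(1.7561 − -0.2618) = 2.0179; ω₁ = Δθ/dt₁ = 1.0090
distance = √((-0.5−1)² + (4−-4)²) = 8.1394; v₂ = distance/dt₂ = 5.4263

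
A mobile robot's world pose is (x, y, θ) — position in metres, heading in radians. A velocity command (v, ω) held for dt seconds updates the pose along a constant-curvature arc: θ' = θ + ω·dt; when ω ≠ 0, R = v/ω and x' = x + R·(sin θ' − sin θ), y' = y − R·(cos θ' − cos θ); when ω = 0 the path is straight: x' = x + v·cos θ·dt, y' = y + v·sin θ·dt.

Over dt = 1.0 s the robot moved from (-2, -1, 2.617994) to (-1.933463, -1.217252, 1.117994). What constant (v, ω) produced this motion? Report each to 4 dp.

Δθ = 1.117994 − 2.617994 = -1.500000
ω = Δθ/dt = -1.500000/1.0 = -1.5000
R = −Δy/(cos θ' − cos θ) = 0.1667
v = R·ω = 0.1667·-1.5000 = -0.2500

v = -0.2500, ω = -1.5000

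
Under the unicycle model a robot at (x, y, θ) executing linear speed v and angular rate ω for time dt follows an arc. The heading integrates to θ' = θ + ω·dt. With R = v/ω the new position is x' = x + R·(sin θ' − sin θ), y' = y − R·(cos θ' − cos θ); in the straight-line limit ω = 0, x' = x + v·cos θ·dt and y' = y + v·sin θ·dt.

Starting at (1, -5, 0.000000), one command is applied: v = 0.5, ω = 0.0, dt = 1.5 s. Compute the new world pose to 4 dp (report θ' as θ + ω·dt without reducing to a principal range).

(1.7500, -5.0000, 0.0000)

θ' = 0.0000 + 0.0·1.5 = 0.0000
ω = 0 → straight: x' = 1 + 0.5·cos(0.0000)·1.5 = 1.7500
y' = -5 + 0.5·sin(0.0000)·1.5 = -5.0000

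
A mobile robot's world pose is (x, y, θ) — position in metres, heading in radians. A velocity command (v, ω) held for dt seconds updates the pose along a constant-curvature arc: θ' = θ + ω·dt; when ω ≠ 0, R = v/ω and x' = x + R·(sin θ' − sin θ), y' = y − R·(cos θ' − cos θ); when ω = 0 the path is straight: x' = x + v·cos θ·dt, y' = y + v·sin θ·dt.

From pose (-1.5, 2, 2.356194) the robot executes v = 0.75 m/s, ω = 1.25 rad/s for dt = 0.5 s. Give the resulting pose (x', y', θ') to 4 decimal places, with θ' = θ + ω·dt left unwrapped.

θ' = 2.3562 + 1.25·0.5 = 2.9812
R = v/ω = 0.75/1.25 = 0.6000
x' = -1.5 + 0.6000·(sin 2.9812 − sin 2.3562) = -1.8284
y' = 2 − 0.6000·(cos 2.9812 − cos 2.3562) = 2.1680

(-1.8284, 2.1680, 2.9812)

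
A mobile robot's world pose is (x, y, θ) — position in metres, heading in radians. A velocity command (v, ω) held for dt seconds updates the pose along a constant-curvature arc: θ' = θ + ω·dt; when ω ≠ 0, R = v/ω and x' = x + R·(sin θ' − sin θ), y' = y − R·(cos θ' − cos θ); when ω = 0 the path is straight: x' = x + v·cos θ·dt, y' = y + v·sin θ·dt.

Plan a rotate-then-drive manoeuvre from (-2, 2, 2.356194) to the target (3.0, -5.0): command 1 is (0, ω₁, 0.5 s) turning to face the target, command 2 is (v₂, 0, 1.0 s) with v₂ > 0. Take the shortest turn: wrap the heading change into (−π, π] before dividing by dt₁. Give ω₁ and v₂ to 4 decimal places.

heading to target = atan2(-5−2, 3−-2) = -0.9505
Δθ = wrap(-0.9505 − 2.3562) = 2.9764; ω₁ = Δθ/dt₁ = 5.9529
distance = √((3−-2)² + (-5−2)²) = 8.6023; v₂ = distance/dt₂ = 8.6023

ω₁ = 5.9529, v₂ = 8.6023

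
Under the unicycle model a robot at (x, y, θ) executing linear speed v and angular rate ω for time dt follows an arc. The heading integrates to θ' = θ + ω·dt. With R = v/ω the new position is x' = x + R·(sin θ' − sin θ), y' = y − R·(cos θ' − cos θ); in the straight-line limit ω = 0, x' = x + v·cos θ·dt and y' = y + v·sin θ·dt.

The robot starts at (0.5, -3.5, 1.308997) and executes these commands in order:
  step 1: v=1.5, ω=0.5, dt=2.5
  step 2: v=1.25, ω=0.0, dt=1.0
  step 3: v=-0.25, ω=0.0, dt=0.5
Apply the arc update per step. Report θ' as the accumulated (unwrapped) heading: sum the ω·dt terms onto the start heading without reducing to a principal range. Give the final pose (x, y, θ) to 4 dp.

(-1.6866, 0.4005, 2.5590)

step 1: θ'=2.5590 (R=3.0000) → pose (-0.7472, -0.2184, 2.5590)
step 2: θ'=2.5590 (straight) → pose (-1.7910, 0.4693, 2.5590)
step 3: θ'=2.5590 (straight) → pose (-1.6866, 0.4005, 2.5590)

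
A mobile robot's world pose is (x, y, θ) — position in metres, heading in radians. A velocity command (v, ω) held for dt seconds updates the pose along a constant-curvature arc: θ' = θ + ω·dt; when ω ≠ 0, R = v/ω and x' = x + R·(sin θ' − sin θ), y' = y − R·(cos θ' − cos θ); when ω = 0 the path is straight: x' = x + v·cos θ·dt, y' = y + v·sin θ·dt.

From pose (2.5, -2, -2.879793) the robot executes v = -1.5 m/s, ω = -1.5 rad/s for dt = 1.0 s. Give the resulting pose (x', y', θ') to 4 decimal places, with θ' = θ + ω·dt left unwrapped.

(3.7040, -2.6394, -4.3798)

θ' = -2.8798 + -1.5·1.0 = -4.3798
R = v/ω = -1.5/-1.5 = 1.0000
x' = 2.5 + 1.0000·(sin -4.3798 − sin -2.8798) = 3.7040
y' = -2 − 1.0000·(cos -4.3798 − cos -2.8798) = -2.6394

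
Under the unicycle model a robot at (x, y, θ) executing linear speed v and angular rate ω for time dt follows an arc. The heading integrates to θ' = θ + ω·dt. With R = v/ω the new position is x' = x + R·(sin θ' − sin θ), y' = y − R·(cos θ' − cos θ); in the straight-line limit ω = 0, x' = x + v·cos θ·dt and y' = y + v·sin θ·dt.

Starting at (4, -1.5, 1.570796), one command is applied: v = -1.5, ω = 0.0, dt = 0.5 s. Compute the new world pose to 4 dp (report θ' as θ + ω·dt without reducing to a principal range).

θ' = 1.5708 + 0.0·0.5 = 1.5708
ω = 0 → straight: x' = 4 + -1.5·cos(1.5708)·0.5 = 4.0000
y' = -1.5 + -1.5·sin(1.5708)·0.5 = -2.2500

(4.0000, -2.2500, 1.5708)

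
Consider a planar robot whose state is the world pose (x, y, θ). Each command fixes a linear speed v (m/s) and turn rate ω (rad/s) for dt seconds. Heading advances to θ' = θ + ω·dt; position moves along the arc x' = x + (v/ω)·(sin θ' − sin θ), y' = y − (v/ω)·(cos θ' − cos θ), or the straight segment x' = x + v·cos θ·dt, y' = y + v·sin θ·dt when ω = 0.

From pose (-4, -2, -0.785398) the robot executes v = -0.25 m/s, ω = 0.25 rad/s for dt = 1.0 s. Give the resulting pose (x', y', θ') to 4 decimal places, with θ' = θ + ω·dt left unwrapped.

θ' = -0.7854 + 0.25·1.0 = -0.5354
R = v/ω = -0.25/0.25 = -1.0000
x' = -4 + -1.0000·(sin -0.5354 − sin -0.7854) = -4.1969
y' = -2 − -1.0000·(cos -0.5354 − cos -0.7854) = -1.8470

(-4.1969, -1.8470, -0.5354)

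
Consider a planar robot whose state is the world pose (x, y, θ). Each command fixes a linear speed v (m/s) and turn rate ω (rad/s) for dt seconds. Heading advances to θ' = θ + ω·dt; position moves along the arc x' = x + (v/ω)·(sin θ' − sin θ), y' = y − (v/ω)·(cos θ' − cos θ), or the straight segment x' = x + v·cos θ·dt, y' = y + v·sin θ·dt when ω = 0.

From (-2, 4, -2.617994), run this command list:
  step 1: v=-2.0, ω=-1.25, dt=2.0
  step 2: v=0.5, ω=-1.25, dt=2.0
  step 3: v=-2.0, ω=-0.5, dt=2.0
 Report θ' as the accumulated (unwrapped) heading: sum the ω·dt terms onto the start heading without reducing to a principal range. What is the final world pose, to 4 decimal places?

step 1: θ'=-5.1180 (R=1.6000) → pose (0.2702, 1.9830, -5.1180)
step 2: θ'=-7.6180 (R=-0.4000) → pose (1.0266, 1.9187, -7.6180)
step 3: θ'=-8.6180 (R=4.0000) → pose (2.0275, 5.6212, -8.6180)

(2.0275, 5.6212, -8.6180)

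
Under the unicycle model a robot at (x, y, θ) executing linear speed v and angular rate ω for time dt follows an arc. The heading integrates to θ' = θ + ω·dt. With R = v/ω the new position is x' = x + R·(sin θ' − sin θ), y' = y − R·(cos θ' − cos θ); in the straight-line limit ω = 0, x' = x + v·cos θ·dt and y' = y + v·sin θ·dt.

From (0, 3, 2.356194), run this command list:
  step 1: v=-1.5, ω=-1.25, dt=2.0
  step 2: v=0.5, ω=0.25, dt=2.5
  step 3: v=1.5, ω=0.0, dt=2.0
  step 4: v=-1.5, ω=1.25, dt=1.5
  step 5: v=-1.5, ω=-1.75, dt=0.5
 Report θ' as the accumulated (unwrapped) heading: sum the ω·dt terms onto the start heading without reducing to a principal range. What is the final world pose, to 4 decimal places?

(2.8056, -0.0362, 1.4812)

step 1: θ'=-0.1438 (R=1.2000) → pose (-1.0205, 0.9639, -0.1438)
step 2: θ'=0.4812 (R=2.0000) → pose (0.1918, 1.1703, 0.4812)
step 3: θ'=0.4812 (straight) → pose (2.8511, 2.5588, 0.4812)
step 4: θ'=2.3562 (R=-1.2000) → pose (2.5580, 0.6466, 2.3562)
step 5: θ'=1.4812 (R=0.8571) → pose (2.8056, -0.0362, 1.4812)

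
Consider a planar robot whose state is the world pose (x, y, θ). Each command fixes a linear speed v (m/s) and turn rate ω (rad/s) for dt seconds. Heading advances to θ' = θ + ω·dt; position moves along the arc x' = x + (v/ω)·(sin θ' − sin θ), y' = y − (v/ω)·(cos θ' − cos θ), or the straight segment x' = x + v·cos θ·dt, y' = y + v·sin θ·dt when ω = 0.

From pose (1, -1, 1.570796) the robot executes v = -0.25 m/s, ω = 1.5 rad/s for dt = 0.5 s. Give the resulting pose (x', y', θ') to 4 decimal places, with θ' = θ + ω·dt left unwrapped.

(1.0447, -1.1136, 2.3208)

θ' = 1.5708 + 1.5·0.5 = 2.3208
R = v/ω = -0.25/1.5 = -0.1667
x' = 1 + -0.1667·(sin 2.3208 − sin 1.5708) = 1.0447
y' = -1 − -0.1667·(cos 2.3208 − cos 1.5708) = -1.1136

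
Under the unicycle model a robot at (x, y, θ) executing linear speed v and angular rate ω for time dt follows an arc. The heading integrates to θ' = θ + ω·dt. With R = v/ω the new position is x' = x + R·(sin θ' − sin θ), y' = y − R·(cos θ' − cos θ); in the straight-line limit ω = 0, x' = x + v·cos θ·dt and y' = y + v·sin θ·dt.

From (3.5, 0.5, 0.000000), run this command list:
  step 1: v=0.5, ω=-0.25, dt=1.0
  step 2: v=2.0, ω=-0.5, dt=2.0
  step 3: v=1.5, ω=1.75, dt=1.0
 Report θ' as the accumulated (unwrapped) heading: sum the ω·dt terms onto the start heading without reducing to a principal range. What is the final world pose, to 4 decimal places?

step 1: θ'=-0.2500 (R=-2.0000) → pose (3.9948, 0.4378, -0.2500)
step 2: θ'=-1.2500 (R=-4.0000) → pose (6.8011, -2.1765, -1.2500)
step 3: θ'=0.5000 (R=0.8571) → pose (8.0255, -2.6585, 0.5000)

(8.0255, -2.6585, 0.5000)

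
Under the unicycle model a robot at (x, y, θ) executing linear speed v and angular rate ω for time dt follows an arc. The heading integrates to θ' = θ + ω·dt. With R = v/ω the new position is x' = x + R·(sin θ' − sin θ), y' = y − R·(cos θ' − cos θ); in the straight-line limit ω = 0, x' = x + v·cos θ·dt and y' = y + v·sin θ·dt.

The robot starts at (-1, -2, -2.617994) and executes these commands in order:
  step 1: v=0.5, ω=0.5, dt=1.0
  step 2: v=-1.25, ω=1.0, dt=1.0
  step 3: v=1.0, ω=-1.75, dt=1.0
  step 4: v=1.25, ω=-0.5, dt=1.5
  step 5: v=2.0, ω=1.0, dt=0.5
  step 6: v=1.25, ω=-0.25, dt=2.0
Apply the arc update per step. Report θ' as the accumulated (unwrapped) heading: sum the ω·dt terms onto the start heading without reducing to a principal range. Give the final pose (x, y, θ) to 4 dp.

(-6.8541, -0.9858, -3.6180)

step 1: θ'=-2.1180 (R=1.0000) → pose (-1.3540, -2.3457, -2.1180)
step 2: θ'=-1.1180 (R=-1.2500) → pose (-1.2974, -1.1485, -1.1180)
step 3: θ'=-2.8680 (R=-0.5714) → pose (-1.6569, -1.9487, -2.8680)
step 4: θ'=-3.6180 (R=-2.5000) → pose (-3.4788, -1.7633, -3.6180)
step 5: θ'=-3.1180 (R=2.0000) → pose (-4.4432, -1.5411, -3.1180)
step 6: θ'=-3.6180 (R=-5.0000) → pose (-6.8541, -0.9858, -3.6180)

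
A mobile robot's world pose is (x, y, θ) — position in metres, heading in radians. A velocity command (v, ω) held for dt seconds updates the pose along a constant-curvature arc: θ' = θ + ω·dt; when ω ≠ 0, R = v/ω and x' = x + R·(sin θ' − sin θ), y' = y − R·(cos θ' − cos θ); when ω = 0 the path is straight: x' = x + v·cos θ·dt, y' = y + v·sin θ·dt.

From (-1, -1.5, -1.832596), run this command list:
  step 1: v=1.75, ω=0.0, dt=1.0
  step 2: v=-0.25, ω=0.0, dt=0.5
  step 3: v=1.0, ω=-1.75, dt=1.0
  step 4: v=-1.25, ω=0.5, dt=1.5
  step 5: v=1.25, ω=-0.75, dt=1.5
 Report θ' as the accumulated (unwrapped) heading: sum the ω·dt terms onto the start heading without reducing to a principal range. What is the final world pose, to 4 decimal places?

(-2.1099, -3.1134, -3.9576)

step 1: θ'=-1.8326 (straight) → pose (-1.4529, -3.1904, -1.8326)
step 2: θ'=-1.8326 (straight) → pose (-1.4206, -3.0696, -1.8326)
step 3: θ'=-3.5826 (R=-0.5714) → pose (-2.2165, -3.4385, -3.5826)
step 4: θ'=-2.8326 (R=-2.5000) → pose (-0.3891, -3.5593, -2.8326)
step 5: θ'=-3.9576 (R=-1.6667) → pose (-2.1099, -3.1134, -3.9576)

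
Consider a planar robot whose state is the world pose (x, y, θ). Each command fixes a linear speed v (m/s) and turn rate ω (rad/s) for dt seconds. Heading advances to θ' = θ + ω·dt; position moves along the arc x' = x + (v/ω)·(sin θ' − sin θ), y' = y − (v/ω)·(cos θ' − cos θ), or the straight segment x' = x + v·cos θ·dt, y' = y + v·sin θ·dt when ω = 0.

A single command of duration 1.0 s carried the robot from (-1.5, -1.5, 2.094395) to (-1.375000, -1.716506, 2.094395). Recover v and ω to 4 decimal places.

v = -0.2500, ω = 0.0000

Δθ = 2.094395 − 2.094395 = 0.000000
ω = Δθ/dt = 0.000000/1.0 = 0.0000
ω = 0 → v = (Δx·cos θ + Δy·sin θ)/dt = -0.2500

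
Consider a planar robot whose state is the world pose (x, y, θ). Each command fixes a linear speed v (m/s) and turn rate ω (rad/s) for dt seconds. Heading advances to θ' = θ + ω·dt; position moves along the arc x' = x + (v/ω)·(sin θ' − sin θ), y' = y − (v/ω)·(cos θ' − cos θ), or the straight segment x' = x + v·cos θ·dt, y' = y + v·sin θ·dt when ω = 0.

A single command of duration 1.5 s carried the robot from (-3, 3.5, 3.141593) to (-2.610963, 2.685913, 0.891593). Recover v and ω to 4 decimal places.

v = -0.7500, ω = -1.5000

Δθ = 0.891593 − 3.141593 = -2.250000
ω = Δθ/dt = -2.250000/1.5 = -1.5000
R = −Δy/(cos θ' − cos θ) = 0.5000
v = R·ω = 0.5000·-1.5000 = -0.7500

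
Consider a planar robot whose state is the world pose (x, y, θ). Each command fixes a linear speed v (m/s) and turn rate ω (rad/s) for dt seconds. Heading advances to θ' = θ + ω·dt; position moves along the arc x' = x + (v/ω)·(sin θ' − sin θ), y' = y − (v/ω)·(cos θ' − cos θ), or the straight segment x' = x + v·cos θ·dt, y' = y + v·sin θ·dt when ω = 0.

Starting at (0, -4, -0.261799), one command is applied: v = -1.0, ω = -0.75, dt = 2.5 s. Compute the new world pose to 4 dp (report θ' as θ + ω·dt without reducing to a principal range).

θ' = -0.2618 + -0.75·2.5 = -2.1368
R = v/ω = -1.0/-0.75 = 1.3333
x' = 0 + 1.3333·(sin -2.1368 − sin -0.2618) = -0.7803
y' = -4 − 1.3333·(cos -2.1368 − cos -0.2618) = -1.9971

(-0.7803, -1.9971, -2.1368)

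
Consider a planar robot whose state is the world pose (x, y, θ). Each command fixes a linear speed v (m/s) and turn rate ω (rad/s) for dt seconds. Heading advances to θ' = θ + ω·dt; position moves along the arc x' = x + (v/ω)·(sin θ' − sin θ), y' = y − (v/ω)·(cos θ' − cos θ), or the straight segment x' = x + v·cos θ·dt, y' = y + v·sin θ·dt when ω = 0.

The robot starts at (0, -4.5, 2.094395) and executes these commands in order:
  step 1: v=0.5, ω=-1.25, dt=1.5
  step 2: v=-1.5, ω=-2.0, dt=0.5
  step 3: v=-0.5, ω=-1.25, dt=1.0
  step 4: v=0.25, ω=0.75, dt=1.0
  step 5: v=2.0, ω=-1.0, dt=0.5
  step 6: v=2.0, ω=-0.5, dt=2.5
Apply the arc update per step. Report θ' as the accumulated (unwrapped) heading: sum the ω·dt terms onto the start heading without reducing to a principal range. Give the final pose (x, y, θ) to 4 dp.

step 1: θ'=0.2194 (R=-0.4000) → pose (0.2594, -3.9096, 0.2194)
step 2: θ'=-0.7806 (R=0.7500) → pose (-0.4317, -3.7104, -0.7806)
step 3: θ'=-2.0306 (R=0.4000) → pose (-0.5086, -3.2487, -2.0306)
step 4: θ'=-1.2806 (R=0.3333) → pose (-0.5293, -3.4920, -1.2806)
step 5: θ'=-1.7806 (R=-2.0000) → pose (-0.4895, -4.4808, -1.7806)
step 6: θ'=-3.0306 (R=-4.0000) → pose (-3.9588, -7.6231, -3.0306)

(-3.9588, -7.6231, -3.0306)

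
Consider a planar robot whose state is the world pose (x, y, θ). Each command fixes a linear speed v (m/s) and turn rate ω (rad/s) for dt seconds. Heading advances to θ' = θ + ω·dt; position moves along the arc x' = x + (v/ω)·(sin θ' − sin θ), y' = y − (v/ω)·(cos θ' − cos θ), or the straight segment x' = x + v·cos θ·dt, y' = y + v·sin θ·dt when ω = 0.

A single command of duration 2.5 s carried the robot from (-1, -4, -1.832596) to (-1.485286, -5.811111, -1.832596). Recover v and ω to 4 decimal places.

Δθ = -1.832596 − -1.832596 = 0.000000
ω = Δθ/dt = 0.000000/2.5 = 0.0000
ω = 0 → v = (Δx·cos θ + Δy·sin θ)/dt = 0.7500

v = 0.7500, ω = 0.0000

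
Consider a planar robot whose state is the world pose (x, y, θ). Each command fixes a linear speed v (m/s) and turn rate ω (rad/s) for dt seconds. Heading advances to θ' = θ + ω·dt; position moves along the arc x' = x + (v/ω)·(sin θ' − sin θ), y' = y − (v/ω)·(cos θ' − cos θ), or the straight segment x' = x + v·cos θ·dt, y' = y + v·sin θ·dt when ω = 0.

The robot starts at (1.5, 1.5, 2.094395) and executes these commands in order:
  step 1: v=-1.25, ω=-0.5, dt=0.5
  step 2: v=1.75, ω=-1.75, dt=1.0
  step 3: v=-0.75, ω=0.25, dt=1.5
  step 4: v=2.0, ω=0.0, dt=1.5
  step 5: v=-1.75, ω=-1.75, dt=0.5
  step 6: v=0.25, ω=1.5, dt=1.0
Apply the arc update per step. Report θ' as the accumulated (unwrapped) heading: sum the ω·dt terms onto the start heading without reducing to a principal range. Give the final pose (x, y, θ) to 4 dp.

step 1: θ'=1.8444 (R=2.5000) → pose (1.7419, 0.9255, 1.8444)
step 2: θ'=0.0944 (R=-1.0000) → pose (2.6105, 2.1912, 0.0944)
step 3: θ'=0.4694 (R=-3.0000) → pose (1.5362, 1.8801, 0.4694)
step 4: θ'=0.4694 (straight) → pose (4.2117, 3.2372, 0.4694)
step 5: θ'=-0.4056 (R=1.0000) → pose (3.3648, 3.2101, -0.4056)
step 6: θ'=1.0944 (R=0.1667) → pose (3.5787, 3.2869, 1.0944)

(3.5787, 3.2869, 1.0944)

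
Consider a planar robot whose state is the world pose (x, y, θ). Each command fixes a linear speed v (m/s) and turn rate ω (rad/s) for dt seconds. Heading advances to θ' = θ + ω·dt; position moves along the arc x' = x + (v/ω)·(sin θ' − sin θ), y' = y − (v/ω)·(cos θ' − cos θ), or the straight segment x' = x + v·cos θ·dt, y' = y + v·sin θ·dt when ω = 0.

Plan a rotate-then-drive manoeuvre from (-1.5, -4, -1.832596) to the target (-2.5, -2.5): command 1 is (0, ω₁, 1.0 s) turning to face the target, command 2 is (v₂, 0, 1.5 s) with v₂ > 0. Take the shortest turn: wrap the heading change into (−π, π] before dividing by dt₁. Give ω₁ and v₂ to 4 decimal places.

heading to target = atan2(-2.5−-4, -2.5−-1.5) = 2.1588
Δθ = wrap(2.1588 − -1.8326) = -2.2918; ω₁ = Δθ/dt₁ = -2.2918
distance = √((-2.5−-1.5)² + (-2.5−-4)²) = 1.8028; v₂ = distance/dt₂ = 1.2019

ω₁ = -2.2918, v₂ = 1.2019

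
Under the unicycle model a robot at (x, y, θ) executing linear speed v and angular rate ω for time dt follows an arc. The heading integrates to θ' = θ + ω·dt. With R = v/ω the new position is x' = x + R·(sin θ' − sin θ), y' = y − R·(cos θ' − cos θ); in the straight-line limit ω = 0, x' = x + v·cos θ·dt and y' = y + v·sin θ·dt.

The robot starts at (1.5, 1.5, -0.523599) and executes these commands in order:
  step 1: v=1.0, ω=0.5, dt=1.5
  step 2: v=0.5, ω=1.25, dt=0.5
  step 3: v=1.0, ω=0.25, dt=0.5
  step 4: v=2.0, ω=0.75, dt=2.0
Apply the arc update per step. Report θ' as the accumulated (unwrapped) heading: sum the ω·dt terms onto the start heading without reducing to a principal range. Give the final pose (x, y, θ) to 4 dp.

(2.9018, 5.3965, 2.4764)

step 1: θ'=0.2264 (R=2.0000) → pose (2.9489, 1.2831, 0.2264)
step 2: θ'=0.8514 (R=0.4000) → pose (3.1600, 1.4093, 0.8514)
step 3: θ'=0.9764 (R=4.0000) → pose (3.4652, 1.8050, 0.9764)
step 4: θ'=2.4764 (R=2.6667) → pose (2.9018, 5.3965, 2.4764)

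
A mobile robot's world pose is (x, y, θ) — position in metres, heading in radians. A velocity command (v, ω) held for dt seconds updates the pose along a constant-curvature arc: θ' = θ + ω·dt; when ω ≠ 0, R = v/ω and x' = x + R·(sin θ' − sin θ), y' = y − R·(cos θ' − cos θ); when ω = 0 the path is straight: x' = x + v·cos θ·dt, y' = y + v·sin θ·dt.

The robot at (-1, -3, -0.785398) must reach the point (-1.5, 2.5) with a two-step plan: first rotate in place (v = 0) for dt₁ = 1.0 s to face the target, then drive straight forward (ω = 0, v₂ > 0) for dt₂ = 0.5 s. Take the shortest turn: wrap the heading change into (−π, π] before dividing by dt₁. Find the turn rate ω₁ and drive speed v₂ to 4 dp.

heading to target = atan2(2.5−-3, -1.5−-1) = 1.6615
Δθ = wrap(1.6615 − -0.7854) = 2.4469; ω₁ = Δθ/dt₁ = 2.4469
distance = √((-1.5−-1)² + (2.5−-3)²) = 5.5227; v₂ = distance/dt₂ = 11.0454

ω₁ = 2.4469, v₂ = 11.0454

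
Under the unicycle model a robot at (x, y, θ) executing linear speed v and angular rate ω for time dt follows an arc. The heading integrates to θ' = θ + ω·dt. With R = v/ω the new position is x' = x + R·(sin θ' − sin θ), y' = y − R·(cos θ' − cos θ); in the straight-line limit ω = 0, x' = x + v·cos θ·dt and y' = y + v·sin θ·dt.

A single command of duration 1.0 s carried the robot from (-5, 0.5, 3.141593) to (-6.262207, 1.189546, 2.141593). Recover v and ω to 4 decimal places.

Δθ = 2.141593 − 3.141593 = -1.000000
ω = Δθ/dt = -1.000000/1.0 = -1.0000
R = Δx/(sin θ' − sin θ) = -1.5000
v = R·ω = -1.5000·-1.0000 = 1.5000

v = 1.5000, ω = -1.0000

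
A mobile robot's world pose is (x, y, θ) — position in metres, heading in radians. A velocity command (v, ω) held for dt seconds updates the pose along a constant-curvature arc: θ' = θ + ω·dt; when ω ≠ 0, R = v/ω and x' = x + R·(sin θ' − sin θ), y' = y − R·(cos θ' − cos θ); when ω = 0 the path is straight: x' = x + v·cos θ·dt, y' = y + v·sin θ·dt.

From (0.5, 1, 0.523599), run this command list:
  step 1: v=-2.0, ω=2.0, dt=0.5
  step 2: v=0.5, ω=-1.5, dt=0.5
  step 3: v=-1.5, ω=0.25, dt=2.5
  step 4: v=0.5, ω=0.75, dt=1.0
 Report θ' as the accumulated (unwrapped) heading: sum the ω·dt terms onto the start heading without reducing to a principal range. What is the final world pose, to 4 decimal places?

(-1.7162, -2.3821, 2.1486)

step 1: θ'=1.5236 (R=-1.0000) → pose (0.0011, 0.1812, 1.5236)
step 2: θ'=0.7736 (R=-0.3333) → pose (0.1012, 0.4039, 0.7736)
step 3: θ'=1.3986 (R=-6.0000) → pose (-1.6178, -2.8604, 1.3986)
step 4: θ'=2.1486 (R=0.6667) → pose (-1.7162, -2.3821, 2.1486)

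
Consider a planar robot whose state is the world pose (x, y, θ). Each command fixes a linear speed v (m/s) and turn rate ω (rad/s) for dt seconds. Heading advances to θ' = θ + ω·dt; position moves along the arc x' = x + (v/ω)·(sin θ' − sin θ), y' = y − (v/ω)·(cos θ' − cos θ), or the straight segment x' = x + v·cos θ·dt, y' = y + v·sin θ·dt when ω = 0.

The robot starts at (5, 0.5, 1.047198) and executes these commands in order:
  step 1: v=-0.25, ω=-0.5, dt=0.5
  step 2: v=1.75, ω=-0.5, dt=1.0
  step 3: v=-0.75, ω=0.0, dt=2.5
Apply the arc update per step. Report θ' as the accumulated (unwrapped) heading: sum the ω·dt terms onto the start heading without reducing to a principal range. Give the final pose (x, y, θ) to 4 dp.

step 1: θ'=0.7972 (R=0.5000) → pose (4.9247, 0.4006, 0.7972)
step 2: θ'=0.2972 (R=-3.5000) → pose (6.4036, 1.3017, 0.2972)
step 3: θ'=0.2972 (straight) → pose (4.6108, 0.7526, 0.2972)

(4.6108, 0.7526, 0.2972)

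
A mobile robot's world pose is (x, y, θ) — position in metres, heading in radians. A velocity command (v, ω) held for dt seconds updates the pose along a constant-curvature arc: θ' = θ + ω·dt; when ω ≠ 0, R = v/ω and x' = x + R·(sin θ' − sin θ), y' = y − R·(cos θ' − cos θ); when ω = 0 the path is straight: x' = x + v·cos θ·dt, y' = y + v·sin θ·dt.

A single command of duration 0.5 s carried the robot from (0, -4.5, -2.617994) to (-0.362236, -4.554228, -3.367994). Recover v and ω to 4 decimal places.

Δθ = -3.367994 − -2.617994 = -0.750000
ω = Δθ/dt = -0.750000/0.5 = -1.5000
R = Δx/(sin θ' − sin θ) = -0.5000
v = R·ω = -0.5000·-1.5000 = 0.7500

v = 0.7500, ω = -1.5000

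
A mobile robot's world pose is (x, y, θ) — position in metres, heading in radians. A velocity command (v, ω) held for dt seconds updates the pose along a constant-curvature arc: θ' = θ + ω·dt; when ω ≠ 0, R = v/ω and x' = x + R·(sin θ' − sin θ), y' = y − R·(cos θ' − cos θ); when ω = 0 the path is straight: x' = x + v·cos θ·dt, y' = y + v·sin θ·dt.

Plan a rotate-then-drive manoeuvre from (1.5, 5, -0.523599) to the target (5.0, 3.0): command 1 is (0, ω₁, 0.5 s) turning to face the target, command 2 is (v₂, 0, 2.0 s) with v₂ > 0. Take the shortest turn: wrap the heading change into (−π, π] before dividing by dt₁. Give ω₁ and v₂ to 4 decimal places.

ω₁ = 0.0089, v₂ = 2.0156

heading to target = atan2(3−5, 5−1.5) = -0.5191
Δθ = wrap(-0.5191 − -0.5236) = 0.0045; ω₁ = Δθ/dt₁ = 0.0089
distance = √((5−1.5)² + (3−5)²) = 4.0311; v₂ = distance/dt₂ = 2.0156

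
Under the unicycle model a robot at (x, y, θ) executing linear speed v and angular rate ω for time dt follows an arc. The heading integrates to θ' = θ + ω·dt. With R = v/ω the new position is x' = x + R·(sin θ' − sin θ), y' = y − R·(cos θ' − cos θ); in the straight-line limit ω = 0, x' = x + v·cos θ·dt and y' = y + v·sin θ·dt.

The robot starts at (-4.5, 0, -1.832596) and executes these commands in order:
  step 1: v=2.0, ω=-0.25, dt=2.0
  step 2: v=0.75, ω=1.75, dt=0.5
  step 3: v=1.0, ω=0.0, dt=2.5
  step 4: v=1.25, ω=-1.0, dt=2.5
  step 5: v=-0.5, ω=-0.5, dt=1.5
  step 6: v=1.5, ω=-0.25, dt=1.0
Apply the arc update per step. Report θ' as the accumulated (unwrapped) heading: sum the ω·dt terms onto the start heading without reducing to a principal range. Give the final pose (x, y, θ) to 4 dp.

(-7.9735, -6.4721, -4.9576)

step 1: θ'=-2.3326 (R=-8.0000) → pose (-6.4386, -3.4512, -2.3326)
step 2: θ'=-1.4576 (R=0.4286) → pose (-6.5544, -3.7955, -1.4576)
step 3: θ'=-1.4576 (straight) → pose (-6.2720, -6.2795, -1.4576)
step 4: θ'=-3.9576 (R=-1.2500) → pose (-8.4245, -7.2771, -3.9576)
step 5: θ'=-4.7076 (R=1.0000) → pose (-8.1529, -7.9574, -4.7076)
step 6: θ'=-4.9576 (R=-6.0000) → pose (-7.9735, -6.4721, -4.9576)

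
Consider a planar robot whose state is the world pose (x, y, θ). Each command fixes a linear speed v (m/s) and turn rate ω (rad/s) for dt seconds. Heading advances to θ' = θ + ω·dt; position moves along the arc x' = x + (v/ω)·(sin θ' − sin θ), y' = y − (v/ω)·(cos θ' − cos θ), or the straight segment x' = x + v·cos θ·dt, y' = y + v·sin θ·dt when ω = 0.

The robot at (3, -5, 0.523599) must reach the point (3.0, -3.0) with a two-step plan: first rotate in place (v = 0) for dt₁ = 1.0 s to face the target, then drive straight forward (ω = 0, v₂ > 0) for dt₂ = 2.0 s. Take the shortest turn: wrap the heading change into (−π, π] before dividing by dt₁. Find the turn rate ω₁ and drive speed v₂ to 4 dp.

ω₁ = 1.0472, v₂ = 1.0000

heading to target = atan2(-3−-5, 3−3) = 1.5708
Δθ = wrap(1.5708 − 0.5236) = 1.0472; ω₁ = Δθ/dt₁ = 1.0472
distance = √((3−3)² + (-3−-5)²) = 2.0000; v₂ = distance/dt₂ = 1.0000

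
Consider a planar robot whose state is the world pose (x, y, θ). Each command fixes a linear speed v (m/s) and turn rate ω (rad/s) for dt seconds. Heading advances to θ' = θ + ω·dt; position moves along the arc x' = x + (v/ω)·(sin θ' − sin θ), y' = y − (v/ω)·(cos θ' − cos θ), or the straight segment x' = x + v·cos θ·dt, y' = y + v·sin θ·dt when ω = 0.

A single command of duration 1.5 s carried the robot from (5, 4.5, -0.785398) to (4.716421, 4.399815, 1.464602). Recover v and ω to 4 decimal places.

v = -0.2500, ω = 1.5000

Δθ = 1.464602 − -0.785398 = 2.250000
ω = Δθ/dt = 2.250000/1.5 = 1.5000
R = Δx/(sin θ' − sin θ) = -0.1667
v = R·ω = -0.1667·1.5000 = -0.2500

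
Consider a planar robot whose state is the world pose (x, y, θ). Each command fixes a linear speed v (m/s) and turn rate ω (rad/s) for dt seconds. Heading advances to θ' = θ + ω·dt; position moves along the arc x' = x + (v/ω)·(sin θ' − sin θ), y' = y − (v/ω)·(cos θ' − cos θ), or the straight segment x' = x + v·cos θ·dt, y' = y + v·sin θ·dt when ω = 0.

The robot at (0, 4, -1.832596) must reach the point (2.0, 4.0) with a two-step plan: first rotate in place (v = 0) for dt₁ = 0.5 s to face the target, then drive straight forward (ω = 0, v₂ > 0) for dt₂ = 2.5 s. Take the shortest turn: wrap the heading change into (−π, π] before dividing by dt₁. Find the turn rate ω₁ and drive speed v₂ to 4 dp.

heading to target = atan2(4−4, 2−0) = 0.0000
Δθ = wrap(0.0000 − -1.8326) = 1.8326; ω₁ = Δθ/dt₁ = 3.6652
distance = √((2−0)² + (4−4)²) = 2.0000; v₂ = distance/dt₂ = 0.8000

ω₁ = 3.6652, v₂ = 0.8000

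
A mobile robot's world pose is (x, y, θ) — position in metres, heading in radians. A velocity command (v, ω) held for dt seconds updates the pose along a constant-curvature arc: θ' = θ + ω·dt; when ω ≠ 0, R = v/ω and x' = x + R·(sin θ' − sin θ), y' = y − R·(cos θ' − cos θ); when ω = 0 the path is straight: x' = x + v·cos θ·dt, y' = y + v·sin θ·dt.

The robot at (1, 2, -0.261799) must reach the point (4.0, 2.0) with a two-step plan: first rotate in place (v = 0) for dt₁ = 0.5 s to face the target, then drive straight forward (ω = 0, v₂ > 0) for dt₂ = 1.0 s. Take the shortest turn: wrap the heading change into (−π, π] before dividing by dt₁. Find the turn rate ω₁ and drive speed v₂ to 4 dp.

ω₁ = 0.5236, v₂ = 3.0000

heading to target = atan2(2−2, 4−1) = 0.0000
Δθ = wrap(0.0000 − -0.2618) = 0.2618; ω₁ = Δθ/dt₁ = 0.5236
distance = √((4−1)² + (2−2)²) = 3.0000; v₂ = distance/dt₂ = 3.0000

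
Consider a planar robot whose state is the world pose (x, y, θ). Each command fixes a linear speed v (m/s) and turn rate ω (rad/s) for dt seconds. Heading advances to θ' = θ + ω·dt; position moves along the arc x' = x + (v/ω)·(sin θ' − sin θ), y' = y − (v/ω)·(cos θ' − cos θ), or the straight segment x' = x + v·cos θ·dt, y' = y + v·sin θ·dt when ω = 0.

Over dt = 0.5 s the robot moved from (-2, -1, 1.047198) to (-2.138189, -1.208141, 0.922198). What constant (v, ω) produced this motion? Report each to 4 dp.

Δθ = 0.922198 − 1.047198 = -0.125000
ω = Δθ/dt = -0.125000/0.5 = -0.2500
R = −Δy/(cos θ' − cos θ) = 2.0000
v = R·ω = 2.0000·-0.2500 = -0.5000

v = -0.5000, ω = -0.2500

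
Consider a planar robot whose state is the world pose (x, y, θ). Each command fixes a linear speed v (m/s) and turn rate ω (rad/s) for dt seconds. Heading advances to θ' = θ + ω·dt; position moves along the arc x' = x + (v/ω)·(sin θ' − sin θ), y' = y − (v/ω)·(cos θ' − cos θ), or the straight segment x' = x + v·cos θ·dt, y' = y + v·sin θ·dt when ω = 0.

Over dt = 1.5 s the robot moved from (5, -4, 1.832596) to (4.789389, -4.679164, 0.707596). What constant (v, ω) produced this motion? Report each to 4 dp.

v = -0.5000, ω = -0.7500

Δθ = 0.707596 − 1.832596 = -1.125000
ω = Δθ/dt = -1.125000/1.5 = -0.7500
R = −Δy/(cos θ' − cos θ) = 0.6667
v = R·ω = 0.6667·-0.7500 = -0.5000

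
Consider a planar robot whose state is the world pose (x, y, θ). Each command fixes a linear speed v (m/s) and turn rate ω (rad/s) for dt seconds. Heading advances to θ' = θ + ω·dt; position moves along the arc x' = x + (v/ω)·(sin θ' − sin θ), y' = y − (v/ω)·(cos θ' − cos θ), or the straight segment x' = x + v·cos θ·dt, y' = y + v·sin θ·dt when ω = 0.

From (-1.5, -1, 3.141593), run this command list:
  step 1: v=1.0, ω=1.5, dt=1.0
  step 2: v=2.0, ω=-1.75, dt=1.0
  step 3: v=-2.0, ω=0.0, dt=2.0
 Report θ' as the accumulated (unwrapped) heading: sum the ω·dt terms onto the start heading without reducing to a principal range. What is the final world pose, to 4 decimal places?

step 1: θ'=4.6416 (R=0.6667) → pose (-2.1650, -1.6195, 4.6416)
step 2: θ'=2.8916 (R=-1.1429) → pose (-3.5877, -2.6460, 2.8916)
step 3: θ'=2.8916 (straight) → pose (0.2879, -3.6356, 2.8916)

(0.2879, -3.6356, 2.8916)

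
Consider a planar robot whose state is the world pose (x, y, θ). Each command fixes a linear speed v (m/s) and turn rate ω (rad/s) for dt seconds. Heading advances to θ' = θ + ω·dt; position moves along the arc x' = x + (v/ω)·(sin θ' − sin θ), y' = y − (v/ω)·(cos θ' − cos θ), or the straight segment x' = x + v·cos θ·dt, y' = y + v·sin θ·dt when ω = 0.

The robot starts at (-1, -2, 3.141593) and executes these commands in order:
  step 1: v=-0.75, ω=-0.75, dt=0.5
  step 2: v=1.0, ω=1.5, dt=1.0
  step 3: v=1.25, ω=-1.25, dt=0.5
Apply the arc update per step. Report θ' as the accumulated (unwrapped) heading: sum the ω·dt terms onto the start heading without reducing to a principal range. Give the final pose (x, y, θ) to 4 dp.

step 1: θ'=2.7666 (R=1.0000) → pose (-0.6337, -2.0695, 2.7666)
step 2: θ'=4.2666 (R=0.6667) → pose (-1.4794, -2.4024, 4.2666)
step 3: θ'=3.6416 (R=-1.0000) → pose (-1.9023, -2.8488, 3.6416)

(-1.9023, -2.8488, 3.6416)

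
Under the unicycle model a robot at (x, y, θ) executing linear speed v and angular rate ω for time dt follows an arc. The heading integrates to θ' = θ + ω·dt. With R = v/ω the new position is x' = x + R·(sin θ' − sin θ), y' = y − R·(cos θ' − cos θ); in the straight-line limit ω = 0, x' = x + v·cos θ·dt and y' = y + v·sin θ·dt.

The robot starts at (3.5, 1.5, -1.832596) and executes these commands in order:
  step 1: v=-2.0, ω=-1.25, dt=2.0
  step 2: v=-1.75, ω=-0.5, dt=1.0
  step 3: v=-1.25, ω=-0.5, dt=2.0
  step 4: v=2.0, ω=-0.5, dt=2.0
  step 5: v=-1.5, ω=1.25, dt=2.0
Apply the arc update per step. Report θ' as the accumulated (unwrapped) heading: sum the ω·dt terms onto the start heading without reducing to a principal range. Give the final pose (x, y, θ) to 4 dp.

(7.4520, -3.6466, -4.3326)

step 1: θ'=-4.3326 (R=1.6000) → pose (6.5315, 1.6791, -4.3326)
step 2: θ'=-4.8326 (R=3.5000) → pose (6.7556, -0.0382, -4.8326)
step 3: θ'=-5.8326 (R=2.5000) → pose (5.3624, -1.9889, -5.8326)
step 4: θ'=-6.8326 (R=-4.0000) → pose (9.1931, -2.1783, -6.8326)
step 5: θ'=-4.3326 (R=-1.2000) → pose (7.4520, -3.6466, -4.3326)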